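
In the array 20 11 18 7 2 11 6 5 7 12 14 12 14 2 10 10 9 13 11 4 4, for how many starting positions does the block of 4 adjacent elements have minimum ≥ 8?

3

20 11 18 7 → min 7
11 18 7 2 → min 2
18 7 2 11 → min 2
7 2 11 6 → min 2
2 11 6 5 → min 2
11 6 5 7 → min 5
6 5 7 12 → min 5
5 7 12 14 → min 5
7 12 14 12 → min 7
12 14 12 14 → min 12  ≥ 8 ✓
14 12 14 2 → min 2
12 14 2 10 → min 2
14 2 10 10 → min 2
2 10 10 9 → min 2
10 10 9 13 → min 9  ≥ 8 ✓
10 9 13 11 → min 9  ≥ 8 ✓
9 13 11 4 → min 4
13 11 4 4 → min 4
3 windows satisfy the condition.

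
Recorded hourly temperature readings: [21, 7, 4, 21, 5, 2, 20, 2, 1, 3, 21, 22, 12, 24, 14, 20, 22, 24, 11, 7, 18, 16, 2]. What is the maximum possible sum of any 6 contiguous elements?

[21, 7, 4, 21, 5, 2] → sum 60
[7, 4, 21, 5, 2, 20] → sum 59
[4, 21, 5, 2, 20, 2] → sum 54
[21, 5, 2, 20, 2, 1] → sum 51
[5, 2, 20, 2, 1, 3] → sum 33
[2, 20, 2, 1, 3, 21] → sum 49
[20, 2, 1, 3, 21, 22] → sum 69
[2, 1, 3, 21, 22, 12] → sum 61
[1, 3, 21, 22, 12, 24] → sum 83
[3, 21, 22, 12, 24, 14] → sum 96
[21, 22, 12, 24, 14, 20] → sum 113
[22, 12, 24, 14, 20, 22] → sum 114
[12, 24, 14, 20, 22, 24] → sum 116
[24, 14, 20, 22, 24, 11] → sum 115
[14, 20, 22, 24, 11, 7] → sum 98
[20, 22, 24, 11, 7, 18] → sum 102
[22, 24, 11, 7, 18, 16] → sum 98
[24, 11, 7, 18, 16, 2] → sum 78
Maximum of these is 116.

116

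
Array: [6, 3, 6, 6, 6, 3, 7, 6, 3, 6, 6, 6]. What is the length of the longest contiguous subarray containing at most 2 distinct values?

6

add 6: window [6] (1 distinct), len 1
add 3: window [6, 3] (2 distinct), len 2
add 6: window [6, 3, 6] (2 distinct), len 3
add 6: window [6, 3, 6, 6] (2 distinct), len 4
add 6: window [6, 3, 6, 6, 6] (2 distinct), len 5
add 3: window [6, 3, 6, 6, 6, 3] (2 distinct), len 6
add 7: window [3, 7] (2 distinct), len 2
add 6: window [7, 6] (2 distinct), len 2
add 3: window [6, 3] (2 distinct), len 2
add 6: window [6, 3, 6] (2 distinct), len 3
add 6: window [6, 3, 6, 6] (2 distinct), len 4
add 6: window [6, 3, 6, 6, 6] (2 distinct), len 5
Longest length with ≤2 distinct: 6.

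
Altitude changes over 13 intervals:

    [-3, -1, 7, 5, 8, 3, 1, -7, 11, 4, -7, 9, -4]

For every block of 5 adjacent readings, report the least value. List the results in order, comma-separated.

-3, -1, 1, -7, -7, -7, -7, -7, -7

[-3, -1, 7, 5, 8] → min -3
[-1, 7, 5, 8, 3] → min -1
[7, 5, 8, 3, 1] → min 1
[5, 8, 3, 1, -7] → min -7
[8, 3, 1, -7, 11] → min -7
[3, 1, -7, 11, 4] → min -7
[1, -7, 11, 4, -7] → min -7
[-7, 11, 4, -7, 9] → min -7
[11, 4, -7, 9, -4] → min -7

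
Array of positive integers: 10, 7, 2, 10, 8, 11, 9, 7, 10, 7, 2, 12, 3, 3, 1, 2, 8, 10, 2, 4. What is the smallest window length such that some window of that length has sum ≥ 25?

3

Extend right; whenever the sum reaches 25, record the length and shrink from the left:
add 10: running sum 10 < 25
add 7: running sum 17 < 25
add 2: running sum 19 < 25
end 3: [10, 7, 2, 10] sum 29, len 4
end 4: [7, 2, 10, 8] sum 27, len 4
end 5: [10, 8, 11] sum 29, len 3
end 6: [8, 11, 9] sum 28, len 3
end 7: [11, 9, 7] sum 27, len 3
end 8: [9, 7, 10] sum 26, len 3
end 9: [9, 7, 10, 7] sum 33, len 4
end 10: [7, 10, 7, 2] sum 26, len 4
end 11: [10, 7, 2, 12] sum 31, len 4
end 12: [10, 7, 2, 12, 3] sum 34, len 5
end 13: [7, 2, 12, 3, 3] sum 27, len 5
end 14: [7, 2, 12, 3, 3, 1] sum 28, len 6
end 15: [7, 2, 12, 3, 3, 1, 2] sum 30, len 7
end 16: [12, 3, 3, 1, 2, 8] sum 29, len 6
end 17: [3, 3, 1, 2, 8, 10] sum 27, len 6
end 18: [3, 1, 2, 8, 10, 2] sum 26, len 6
end 19: [2, 8, 10, 2, 4] sum 26, len 5
Shortest qualifying length: 3.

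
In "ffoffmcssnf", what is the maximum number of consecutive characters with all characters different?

4

add f: [f] len 1
add f (repeat f, move left end past it): [f] len 1
add o: [f, o] len 2
add f (repeat f, move left end past it): [o, f] len 2
add f (repeat f, move left end past it): [f] len 1
add m: [f, m] len 2
add c: [f, m, c] len 3
add s: [f, m, c, s] len 4
add s (repeat s, move left end past it): [s] len 1
add n: [s, n] len 2
add f: [s, n, f] len 3
Longest all-distinct length: 4.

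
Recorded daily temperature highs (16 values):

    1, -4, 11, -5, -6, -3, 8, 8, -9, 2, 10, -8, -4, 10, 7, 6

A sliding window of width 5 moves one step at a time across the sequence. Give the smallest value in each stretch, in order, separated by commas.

-6, -6, -6, -6, -9, -9, -9, -9, -9, -8, -8, -8

1 -4 11 -5 -6 → min -6
-4 11 -5 -6 -3 → min -6
11 -5 -6 -3 8 → min -6
-5 -6 -3 8 8 → min -6
-6 -3 8 8 -9 → min -9
-3 8 8 -9 2 → min -9
8 8 -9 2 10 → min -9
8 -9 2 10 -8 → min -9
-9 2 10 -8 -4 → min -9
2 10 -8 -4 10 → min -8
10 -8 -4 10 7 → min -8
-8 -4 10 7 6 → min -8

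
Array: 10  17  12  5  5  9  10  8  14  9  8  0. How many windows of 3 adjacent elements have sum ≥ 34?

2

[10, 17, 12] → sum 39  ≥ 34 ✓
[17, 12, 5] → sum 34  ≥ 34 ✓
[12, 5, 5] → sum 22
[5, 5, 9] → sum 19
[5, 9, 10] → sum 24
[9, 10, 8] → sum 27
[10, 8, 14] → sum 32
[8, 14, 9] → sum 31
[14, 9, 8] → sum 31
[9, 8, 0] → sum 17
2 windows satisfy the condition.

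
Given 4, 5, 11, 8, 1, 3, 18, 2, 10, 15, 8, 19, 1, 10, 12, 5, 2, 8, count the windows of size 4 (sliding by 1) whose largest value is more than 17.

[4, 5, 11, 8] → max 11
[5, 11, 8, 1] → max 11
[11, 8, 1, 3] → max 11
[8, 1, 3, 18] → max 18  > 17 ✓
[1, 3, 18, 2] → max 18  > 17 ✓
[3, 18, 2, 10] → max 18  > 17 ✓
[18, 2, 10, 15] → max 18  > 17 ✓
[2, 10, 15, 8] → max 15
[10, 15, 8, 19] → max 19  > 17 ✓
[15, 8, 19, 1] → max 19  > 17 ✓
[8, 19, 1, 10] → max 19  > 17 ✓
[19, 1, 10, 12] → max 19  > 17 ✓
[1, 10, 12, 5] → max 12
[10, 12, 5, 2] → max 12
[12, 5, 2, 8] → max 12
8 windows satisfy the condition.

8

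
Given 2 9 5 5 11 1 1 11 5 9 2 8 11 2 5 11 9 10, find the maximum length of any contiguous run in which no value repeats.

6

add 2: [2] len 1
add 9: [2, 9] len 2
add 5: [2, 9, 5] len 3
add 5 (repeat 5, move left end past it): [5] len 1
add 11: [5, 11] len 2
add 1: [5, 11, 1] len 3
add 1 (repeat 1, move left end past it): [1] len 1
add 11: [1, 11] len 2
add 5: [1, 11, 5] len 3
add 9: [1, 11, 5, 9] len 4
add 2: [1, 11, 5, 9, 2] len 5
add 8: [1, 11, 5, 9, 2, 8] len 6
add 11 (repeat 11, move left end past it): [5, 9, 2, 8, 11] len 5
add 2 (repeat 2, move left end past it): [8, 11, 2] len 3
add 5: [8, 11, 2, 5] len 4
add 11 (repeat 11, move left end past it): [2, 5, 11] len 3
add 9: [2, 5, 11, 9] len 4
add 10: [2, 5, 11, 9, 10] len 5
Longest all-distinct length: 6.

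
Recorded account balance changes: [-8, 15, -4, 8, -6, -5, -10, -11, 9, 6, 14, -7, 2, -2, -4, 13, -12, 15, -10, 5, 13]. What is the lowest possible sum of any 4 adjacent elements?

(-8, 15, -4, 8) → sum 11
(15, -4, 8, -6) → sum 13
(-4, 8, -6, -5) → sum -7
(8, -6, -5, -10) → sum -13
(-6, -5, -10, -11) → sum -32
(-5, -10, -11, 9) → sum -17
(-10, -11, 9, 6) → sum -6
(-11, 9, 6, 14) → sum 18
(9, 6, 14, -7) → sum 22
(6, 14, -7, 2) → sum 15
(14, -7, 2, -2) → sum 7
(-7, 2, -2, -4) → sum -11
(2, -2, -4, 13) → sum 9
(-2, -4, 13, -12) → sum -5
(-4, 13, -12, 15) → sum 12
(13, -12, 15, -10) → sum 6
(-12, 15, -10, 5) → sum -2
(15, -10, 5, 13) → sum 23
Lowest of these is -32.

-32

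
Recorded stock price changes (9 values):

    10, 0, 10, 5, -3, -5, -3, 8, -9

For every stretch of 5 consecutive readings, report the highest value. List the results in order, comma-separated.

10, 10, 10, 8, 8

Sliding a size-5 window across the 9 values:
(10, 0, 10, 5, -3) → max 10
(0, 10, 5, -3, -5) → max 10
(10, 5, -3, -5, -3) → max 10
(5, -3, -5, -3, 8) → max 8
(-3, -5, -3, 8, -9) → max 8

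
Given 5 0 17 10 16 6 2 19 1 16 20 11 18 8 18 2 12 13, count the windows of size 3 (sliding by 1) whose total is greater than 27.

10

5 0 17 → sum 22
0 17 10 → sum 27
17 10 16 → sum 43  > 27 ✓
10 16 6 → sum 32  > 27 ✓
16 6 2 → sum 24
6 2 19 → sum 27
2 19 1 → sum 22
19 1 16 → sum 36  > 27 ✓
1 16 20 → sum 37  > 27 ✓
16 20 11 → sum 47  > 27 ✓
20 11 18 → sum 49  > 27 ✓
11 18 8 → sum 37  > 27 ✓
18 8 18 → sum 44  > 27 ✓
8 18 2 → sum 28  > 27 ✓
18 2 12 → sum 32  > 27 ✓
2 12 13 → sum 27
10 windows satisfy the condition.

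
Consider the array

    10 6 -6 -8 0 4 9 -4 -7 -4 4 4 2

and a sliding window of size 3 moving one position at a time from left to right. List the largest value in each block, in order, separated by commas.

10, 6, 0, 4, 9, 9, 9, -4, 4, 4, 4

[10, 6, -6] → max 10
[6, -6, -8] → max 6
[-6, -8, 0] → max 0
[-8, 0, 4] → max 4
[0, 4, 9] → max 9
[4, 9, -4] → max 9
[9, -4, -7] → max 9
[-4, -7, -4] → max -4
[-7, -4, 4] → max 4
[-4, 4, 4] → max 4
[4, 4, 2] → max 4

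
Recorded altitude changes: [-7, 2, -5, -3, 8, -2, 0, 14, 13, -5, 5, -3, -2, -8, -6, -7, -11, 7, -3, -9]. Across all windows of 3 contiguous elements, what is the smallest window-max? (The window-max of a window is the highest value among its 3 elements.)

-6

Each size-3 window and its max:
(-7, 2, -5) → max 2
(2, -5, -3) → max 2
(-5, -3, 8) → max 8
(-3, 8, -2) → max 8
(8, -2, 0) → max 8
(-2, 0, 14) → max 14
(0, 14, 13) → max 14
(14, 13, -5) → max 14
(13, -5, 5) → max 13
(-5, 5, -3) → max 5
(5, -3, -2) → max 5
(-3, -2, -8) → max -2
(-2, -8, -6) → max -2
(-8, -6, -7) → max -6
(-6, -7, -11) → max -6
(-7, -11, 7) → max 7
(-11, 7, -3) → max 7
(7, -3, -9) → max 7
Smallest of these is -6.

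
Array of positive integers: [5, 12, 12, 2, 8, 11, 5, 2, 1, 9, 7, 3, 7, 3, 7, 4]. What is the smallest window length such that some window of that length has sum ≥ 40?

add 5: running sum 5 < 40
add 12: running sum 17 < 40
add 12: running sum 29 < 40
add 2: running sum 31 < 40
add 8: running sum 39 < 40
end 5: [12, 12, 2, 8, 11] sum 45, len 5
end 6: [12, 12, 2, 8, 11, 5] sum 50, len 6
end 7: [12, 2, 8, 11, 5, 2] sum 40, len 6
end 8: [12, 2, 8, 11, 5, 2, 1] sum 41, len 7
end 9: [12, 2, 8, 11, 5, 2, 1, 9] sum 50, len 8
end 10: [8, 11, 5, 2, 1, 9, 7] sum 43, len 7
end 11: [8, 11, 5, 2, 1, 9, 7, 3] sum 46, len 8
end 12: [11, 5, 2, 1, 9, 7, 3, 7] sum 45, len 8
end 13: [11, 5, 2, 1, 9, 7, 3, 7, 3] sum 48, len 9
end 14: [5, 2, 1, 9, 7, 3, 7, 3, 7] sum 44, len 9
end 15: [9, 7, 3, 7, 3, 7, 4] sum 40, len 7
Shortest qualifying length: 5.

5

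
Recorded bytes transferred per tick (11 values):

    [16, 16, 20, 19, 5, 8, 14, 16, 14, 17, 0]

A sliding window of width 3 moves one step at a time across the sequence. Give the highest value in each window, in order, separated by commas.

20, 20, 20, 19, 14, 16, 16, 17, 17

[16, 16, 20] → max 20
[16, 20, 19] → max 20
[20, 19, 5] → max 20
[19, 5, 8] → max 19
[5, 8, 14] → max 14
[8, 14, 16] → max 16
[14, 16, 14] → max 16
[16, 14, 17] → max 17
[14, 17, 0] → max 17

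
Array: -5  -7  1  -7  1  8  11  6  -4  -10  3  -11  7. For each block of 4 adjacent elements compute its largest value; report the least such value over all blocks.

1

(-5, -7, 1, -7) → max 1
(-7, 1, -7, 1) → max 1
(1, -7, 1, 8) → max 8
(-7, 1, 8, 11) → max 11
(1, 8, 11, 6) → max 11
(8, 11, 6, -4) → max 11
(11, 6, -4, -10) → max 11
(6, -4, -10, 3) → max 6
(-4, -10, 3, -11) → max 3
(-10, 3, -11, 7) → max 7
Least of these is 1.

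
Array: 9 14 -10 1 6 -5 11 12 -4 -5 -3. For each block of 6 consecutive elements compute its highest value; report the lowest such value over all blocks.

12

Window maxs for each of the 6 positions:
[9, 14, -10, 1, 6, -5] → max 14
[14, -10, 1, 6, -5, 11] → max 14
[-10, 1, 6, -5, 11, 12] → max 12
[1, 6, -5, 11, 12, -4] → max 12
[6, -5, 11, 12, -4, -5] → max 12
[-5, 11, 12, -4, -5, -3] → max 12
Lowest of these is 12.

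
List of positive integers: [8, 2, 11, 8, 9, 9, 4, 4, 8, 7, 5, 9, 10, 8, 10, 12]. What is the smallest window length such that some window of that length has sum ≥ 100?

Extend right; whenever the sum reaches 100, record the length and shrink from the left:
add 8: running sum 8 < 100
add 2: running sum 10 < 100
add 11: running sum 21 < 100
add 8: running sum 29 < 100
add 9: running sum 38 < 100
add 9: running sum 47 < 100
add 4: running sum 51 < 100
add 4: running sum 55 < 100
add 8: running sum 63 < 100
add 7: running sum 70 < 100
add 5: running sum 75 < 100
add 9: running sum 84 < 100
add 10: running sum 94 < 100
add 8: shortest ending here [8, 2, 11, 8, 9, 9, 4, 4, 8, 7, 5, 9, 10, 8] sum 102, len 14
add 10: shortest ending here [11, 8, 9, 9, 4, 4, 8, 7, 5, 9, 10, 8, 10] sum 102, len 13
add 12: shortest ending here [8, 9, 9, 4, 4, 8, 7, 5, 9, 10, 8, 10, 12] sum 103, len 13
Shortest qualifying length: 13.

13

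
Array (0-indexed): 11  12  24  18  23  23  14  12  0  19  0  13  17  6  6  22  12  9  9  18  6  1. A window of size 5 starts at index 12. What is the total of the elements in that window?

63

Elements at indices 12..16: 17, 6, 6, 22, 12
sum(17, 6, 6, 22, 12) = 63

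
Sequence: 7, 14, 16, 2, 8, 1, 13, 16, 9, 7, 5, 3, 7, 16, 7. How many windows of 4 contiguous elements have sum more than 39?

2

[7, 14, 16, 2] → sum 39
[14, 16, 2, 8] → sum 40  > 39 ✓
[16, 2, 8, 1] → sum 27
[2, 8, 1, 13] → sum 24
[8, 1, 13, 16] → sum 38
[1, 13, 16, 9] → sum 39
[13, 16, 9, 7] → sum 45  > 39 ✓
[16, 9, 7, 5] → sum 37
[9, 7, 5, 3] → sum 24
[7, 5, 3, 7] → sum 22
[5, 3, 7, 16] → sum 31
[3, 7, 16, 7] → sum 33
2 windows satisfy the condition.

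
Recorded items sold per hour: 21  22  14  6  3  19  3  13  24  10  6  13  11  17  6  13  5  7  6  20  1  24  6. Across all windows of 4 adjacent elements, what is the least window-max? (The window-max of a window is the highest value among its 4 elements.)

Each size-4 window and its max:
21 22 14 6 → max 22
22 14 6 3 → max 22
14 6 3 19 → max 19
6 3 19 3 → max 19
3 19 3 13 → max 19
19 3 13 24 → max 24
3 13 24 10 → max 24
13 24 10 6 → max 24
24 10 6 13 → max 24
10 6 13 11 → max 13
6 13 11 17 → max 17
13 11 17 6 → max 17
11 17 6 13 → max 17
17 6 13 5 → max 17
6 13 5 7 → max 13
13 5 7 6 → max 13
5 7 6 20 → max 20
7 6 20 1 → max 20
6 20 1 24 → max 24
20 1 24 6 → max 24
Least of these is 13.

13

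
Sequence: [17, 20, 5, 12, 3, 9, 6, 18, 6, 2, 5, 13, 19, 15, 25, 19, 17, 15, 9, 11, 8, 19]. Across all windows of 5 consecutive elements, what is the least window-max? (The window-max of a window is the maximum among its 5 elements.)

17 20 5 12 3 → max 20
20 5 12 3 9 → max 20
5 12 3 9 6 → max 12
12 3 9 6 18 → max 18
3 9 6 18 6 → max 18
9 6 18 6 2 → max 18
6 18 6 2 5 → max 18
18 6 2 5 13 → max 18
6 2 5 13 19 → max 19
2 5 13 19 15 → max 19
5 13 19 15 25 → max 25
13 19 15 25 19 → max 25
19 15 25 19 17 → max 25
15 25 19 17 15 → max 25
25 19 17 15 9 → max 25
19 17 15 9 11 → max 19
17 15 9 11 8 → max 17
15 9 11 8 19 → max 19
Least of these is 12.

12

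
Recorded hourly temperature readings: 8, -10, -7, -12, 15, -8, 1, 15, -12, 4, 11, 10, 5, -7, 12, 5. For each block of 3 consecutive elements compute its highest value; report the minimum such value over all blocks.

-7

8 -10 -7 → max 8
-10 -7 -12 → max -7
-7 -12 15 → max 15
-12 15 -8 → max 15
15 -8 1 → max 15
-8 1 15 → max 15
1 15 -12 → max 15
15 -12 4 → max 15
-12 4 11 → max 11
4 11 10 → max 11
11 10 5 → max 11
10 5 -7 → max 10
5 -7 12 → max 12
-7 12 5 → max 12
Minimum of these is -7.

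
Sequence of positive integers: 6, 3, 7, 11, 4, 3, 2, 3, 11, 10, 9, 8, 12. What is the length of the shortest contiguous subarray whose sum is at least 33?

add 6: running sum 6 < 33
add 3: running sum 9 < 33
add 7: running sum 16 < 33
add 11: running sum 27 < 33
add 4: running sum 31 < 33
add 3: shortest ending here [6, 3, 7, 11, 4, 3] sum 34, len 6
add 2: shortest ending here [6, 3, 7, 11, 4, 3, 2] sum 36, len 7
add 3: shortest ending here [3, 7, 11, 4, 3, 2, 3] sum 33, len 7
add 11: shortest ending here [11, 4, 3, 2, 3, 11] sum 34, len 6
add 10: shortest ending here [4, 3, 2, 3, 11, 10] sum 33, len 6
add 9: shortest ending here [3, 11, 10, 9] sum 33, len 4
add 8: shortest ending here [11, 10, 9, 8] sum 38, len 4
add 12: shortest ending here [10, 9, 8, 12] sum 39, len 4
Shortest qualifying length: 4.

4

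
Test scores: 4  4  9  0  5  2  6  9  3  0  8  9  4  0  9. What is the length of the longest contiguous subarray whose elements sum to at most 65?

Extend to the right; shrink from the left whenever the sum exceeds 65:
→ 4: sum 4, len 1
→ 4: sum 8, len 2
→ 9: sum 17, len 3
→ 0: sum 17, len 4
→ 5: sum 22, len 5
→ 2: sum 24, len 6
→ 6: sum 30, len 7
→ 9: sum 39, len 8
→ 3: sum 42, len 9
→ 0: sum 42, len 10
→ 8: sum 50, len 11
→ 9: sum 59, len 12
→ 4: sum 63, len 13
→ 0: sum 63, len 14
→ 9 (dropped 4, 4): sum 64, len 13
Longest length seen: 14.

14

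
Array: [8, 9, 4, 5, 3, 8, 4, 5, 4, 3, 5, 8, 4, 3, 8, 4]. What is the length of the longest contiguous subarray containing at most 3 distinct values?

[8] 1 distinct, len 1
[8, 9] 2 distinct, len 2
[8, 9, 4] 3 distinct, len 3
[9, 4, 5] 3 distinct, len 3
[4, 5, 3] 3 distinct, len 3
[5, 3, 8] 3 distinct, len 3
[3, 8, 4] 3 distinct, len 3
[8, 4, 5] 3 distinct, len 3
[8, 4, 5, 4] 3 distinct, len 4
[4, 5, 4, 3] 3 distinct, len 4
[4, 5, 4, 3, 5] 3 distinct, len 5
[3, 5, 8] 3 distinct, len 3
[5, 8, 4] 3 distinct, len 3
[8, 4, 3] 3 distinct, len 3
[8, 4, 3, 8] 3 distinct, len 4
[8, 4, 3, 8, 4] 3 distinct, len 5
Longest length with ≤3 distinct: 5.

5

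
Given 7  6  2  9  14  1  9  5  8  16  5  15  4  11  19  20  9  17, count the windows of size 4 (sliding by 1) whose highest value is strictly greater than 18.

4

(7, 6, 2, 9) → max 9
(6, 2, 9, 14) → max 14
(2, 9, 14, 1) → max 14
(9, 14, 1, 9) → max 14
(14, 1, 9, 5) → max 14
(1, 9, 5, 8) → max 9
(9, 5, 8, 16) → max 16
(5, 8, 16, 5) → max 16
(8, 16, 5, 15) → max 16
(16, 5, 15, 4) → max 16
(5, 15, 4, 11) → max 15
(15, 4, 11, 19) → max 19  > 18 ✓
(4, 11, 19, 20) → max 20  > 18 ✓
(11, 19, 20, 9) → max 20  > 18 ✓
(19, 20, 9, 17) → max 20  > 18 ✓
4 windows satisfy the condition.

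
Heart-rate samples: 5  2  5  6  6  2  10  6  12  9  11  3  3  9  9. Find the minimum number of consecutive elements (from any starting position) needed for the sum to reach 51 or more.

Extend right; whenever the sum reaches 51, record the length and shrink from the left:
add 5: running sum 5 < 51
add 2: running sum 7 < 51
add 5: running sum 12 < 51
add 6: running sum 18 < 51
add 6: running sum 24 < 51
add 2: running sum 26 < 51
add 10: running sum 36 < 51
add 6: running sum 42 < 51
end 8: [5, 2, 5, 6, 6, 2, 10, 6, 12] sum 54, len 9
end 9: [6, 6, 2, 10, 6, 12, 9] sum 51, len 7
end 10: [6, 2, 10, 6, 12, 9, 11] sum 56, len 7
end 11: [10, 6, 12, 9, 11, 3] sum 51, len 6
end 12: [10, 6, 12, 9, 11, 3, 3] sum 54, len 7
end 13: [6, 12, 9, 11, 3, 3, 9] sum 53, len 7
end 14: [12, 9, 11, 3, 3, 9, 9] sum 56, len 7
Shortest qualifying length: 6.

6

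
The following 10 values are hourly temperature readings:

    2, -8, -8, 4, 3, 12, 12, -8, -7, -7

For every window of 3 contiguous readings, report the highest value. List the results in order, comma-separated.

2, 4, 4, 12, 12, 12, 12, -7

[2, -8, -8] → max 2
[-8, -8, 4] → max 4
[-8, 4, 3] → max 4
[4, 3, 12] → max 12
[3, 12, 12] → max 12
[12, 12, -8] → max 12
[12, -8, -7] → max 12
[-8, -7, -7] → max -7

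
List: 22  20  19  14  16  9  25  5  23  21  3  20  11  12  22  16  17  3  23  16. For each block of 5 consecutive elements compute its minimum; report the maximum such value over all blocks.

14

(22, 20, 19, 14, 16) → min 14
(20, 19, 14, 16, 9) → min 9
(19, 14, 16, 9, 25) → min 9
(14, 16, 9, 25, 5) → min 5
(16, 9, 25, 5, 23) → min 5
(9, 25, 5, 23, 21) → min 5
(25, 5, 23, 21, 3) → min 3
(5, 23, 21, 3, 20) → min 3
(23, 21, 3, 20, 11) → min 3
(21, 3, 20, 11, 12) → min 3
(3, 20, 11, 12, 22) → min 3
(20, 11, 12, 22, 16) → min 11
(11, 12, 22, 16, 17) → min 11
(12, 22, 16, 17, 3) → min 3
(22, 16, 17, 3, 23) → min 3
(16, 17, 3, 23, 16) → min 3
Maximum of these is 14.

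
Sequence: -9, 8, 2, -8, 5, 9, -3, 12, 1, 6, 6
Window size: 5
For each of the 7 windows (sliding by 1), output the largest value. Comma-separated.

(-9, 8, 2, -8, 5) → max 8
(8, 2, -8, 5, 9) → max 9
(2, -8, 5, 9, -3) → max 9
(-8, 5, 9, -3, 12) → max 12
(5, 9, -3, 12, 1) → max 12
(9, -3, 12, 1, 6) → max 12
(-3, 12, 1, 6, 6) → max 12

8, 9, 9, 12, 12, 12, 12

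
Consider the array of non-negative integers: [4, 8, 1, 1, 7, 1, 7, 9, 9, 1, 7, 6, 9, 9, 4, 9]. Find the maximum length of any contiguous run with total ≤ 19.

5

Extend to the right; shrink from the left whenever the sum exceeds 19:
→ 4: sum 4, len 1
→ 8: sum 12, len 2
→ 1: sum 13, len 3
→ 1: sum 14, len 4
→ 7 (dropped 4): sum 17, len 4
→ 1: sum 18, len 5
→ 7 (dropped 8): sum 17, len 5
→ 9 (dropped 1, 1, 7): sum 17, len 3
→ 9 (dropped 1, 7): sum 18, len 2
→ 1: sum 19, len 3
→ 7 (dropped 9): sum 17, len 3
→ 6 (dropped 9): sum 14, len 3
→ 9 (dropped 1, 7): sum 15, len 2
→ 9 (dropped 6): sum 18, len 2
→ 4 (dropped 9): sum 13, len 2
→ 9 (dropped 9): sum 13, len 2
Longest length seen: 5.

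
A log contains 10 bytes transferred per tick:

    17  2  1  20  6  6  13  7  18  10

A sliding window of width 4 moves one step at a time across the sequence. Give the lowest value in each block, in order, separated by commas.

17 2 1 20 → min 1
2 1 20 6 → min 1
1 20 6 6 → min 1
20 6 6 13 → min 6
6 6 13 7 → min 6
6 13 7 18 → min 6
13 7 18 10 → min 7

1, 1, 1, 6, 6, 6, 7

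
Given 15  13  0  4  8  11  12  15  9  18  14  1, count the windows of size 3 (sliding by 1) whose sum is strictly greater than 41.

[15, 13, 0] → sum 28
[13, 0, 4] → sum 17
[0, 4, 8] → sum 12
[4, 8, 11] → sum 23
[8, 11, 12] → sum 31
[11, 12, 15] → sum 38
[12, 15, 9] → sum 36
[15, 9, 18] → sum 42  > 41 ✓
[9, 18, 14] → sum 41
[18, 14, 1] → sum 33
1 window satisfy the condition.

1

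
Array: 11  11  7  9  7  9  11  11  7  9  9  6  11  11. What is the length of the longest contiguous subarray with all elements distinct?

[11] len 1
[11] len 1
[11, 7] len 2
[11, 7, 9] len 3
[9, 7] len 2
[7, 9] len 2
[7, 9, 11] len 3
[11] len 1
[11, 7] len 2
[11, 7, 9] len 3
[9] len 1
[9, 6] len 2
[9, 6, 11] len 3
[11] len 1
Longest all-distinct length: 3.

3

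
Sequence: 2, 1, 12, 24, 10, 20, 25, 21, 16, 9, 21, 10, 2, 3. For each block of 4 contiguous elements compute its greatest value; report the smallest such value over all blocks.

21

Window maxs for each of the 11 positions:
(2, 1, 12, 24) → max 24
(1, 12, 24, 10) → max 24
(12, 24, 10, 20) → max 24
(24, 10, 20, 25) → max 25
(10, 20, 25, 21) → max 25
(20, 25, 21, 16) → max 25
(25, 21, 16, 9) → max 25
(21, 16, 9, 21) → max 21
(16, 9, 21, 10) → max 21
(9, 21, 10, 2) → max 21
(21, 10, 2, 3) → max 21
Smallest of these is 21.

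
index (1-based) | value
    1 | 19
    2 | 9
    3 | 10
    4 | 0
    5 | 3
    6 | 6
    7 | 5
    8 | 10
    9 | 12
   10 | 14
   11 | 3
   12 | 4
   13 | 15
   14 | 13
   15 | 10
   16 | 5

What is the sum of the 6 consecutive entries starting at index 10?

59

Elements at indices 10..15: 14, 3, 4, 15, 13, 10
sum(14, 3, 4, 15, 13, 10) = 59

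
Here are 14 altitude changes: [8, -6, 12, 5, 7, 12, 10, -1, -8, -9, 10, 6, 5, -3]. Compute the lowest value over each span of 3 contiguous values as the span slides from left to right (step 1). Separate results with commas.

-6, -6, 5, 5, 7, -1, -8, -9, -9, -9, 5, -3

8 -6 12 → min -6
-6 12 5 → min -6
12 5 7 → min 5
5 7 12 → min 5
7 12 10 → min 7
12 10 -1 → min -1
10 -1 -8 → min -8
-1 -8 -9 → min -9
-8 -9 10 → min -9
-9 10 6 → min -9
10 6 5 → min 5
6 5 -3 → min -3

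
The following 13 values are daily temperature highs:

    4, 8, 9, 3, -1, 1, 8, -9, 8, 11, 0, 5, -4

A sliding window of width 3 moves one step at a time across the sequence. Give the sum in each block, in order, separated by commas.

21, 20, 11, 3, 8, 0, 7, 10, 19, 16, 1

(4, 8, 9) → sum 21
(8, 9, 3) → sum 20
(9, 3, -1) → sum 11
(3, -1, 1) → sum 3
(-1, 1, 8) → sum 8
(1, 8, -9) → sum 0
(8, -9, 8) → sum 7
(-9, 8, 11) → sum 10
(8, 11, 0) → sum 19
(11, 0, 5) → sum 16
(0, 5, -4) → sum 1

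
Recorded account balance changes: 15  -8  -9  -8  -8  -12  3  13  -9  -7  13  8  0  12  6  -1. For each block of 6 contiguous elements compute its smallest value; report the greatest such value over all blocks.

[15, -8, -9, -8, -8, -12] → min -12
[-8, -9, -8, -8, -12, 3] → min -12
[-9, -8, -8, -12, 3, 13] → min -12
[-8, -8, -12, 3, 13, -9] → min -12
[-8, -12, 3, 13, -9, -7] → min -12
[-12, 3, 13, -9, -7, 13] → min -12
[3, 13, -9, -7, 13, 8] → min -9
[13, -9, -7, 13, 8, 0] → min -9
[-9, -7, 13, 8, 0, 12] → min -9
[-7, 13, 8, 0, 12, 6] → min -7
[13, 8, 0, 12, 6, -1] → min -1
Greatest of these is -1.

-1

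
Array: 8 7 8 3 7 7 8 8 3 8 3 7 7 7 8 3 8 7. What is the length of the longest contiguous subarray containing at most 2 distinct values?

add 8: window [8] (1 distinct), len 1
add 7: window [8, 7] (2 distinct), len 2
add 8: window [8, 7, 8] (2 distinct), len 3
add 3: window [8, 3] (2 distinct), len 2
add 7: window [3, 7] (2 distinct), len 2
add 7: window [3, 7, 7] (2 distinct), len 3
add 8: window [7, 7, 8] (2 distinct), len 3
add 8: window [7, 7, 8, 8] (2 distinct), len 4
add 3: window [8, 8, 3] (2 distinct), len 3
add 8: window [8, 8, 3, 8] (2 distinct), len 4
add 3: window [8, 8, 3, 8, 3] (2 distinct), len 5
add 7: window [3, 7] (2 distinct), len 2
add 7: window [3, 7, 7] (2 distinct), len 3
add 7: window [3, 7, 7, 7] (2 distinct), len 4
add 8: window [7, 7, 7, 8] (2 distinct), len 4
add 3: window [8, 3] (2 distinct), len 2
add 8: window [8, 3, 8] (2 distinct), len 3
add 7: window [8, 7] (2 distinct), len 2
Longest length with ≤2 distinct: 5.

5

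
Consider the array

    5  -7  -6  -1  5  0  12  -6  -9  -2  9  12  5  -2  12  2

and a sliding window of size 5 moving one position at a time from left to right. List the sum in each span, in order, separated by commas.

(5, -7, -6, -1, 5) → sum -4
(-7, -6, -1, 5, 0) → sum -9
(-6, -1, 5, 0, 12) → sum 10
(-1, 5, 0, 12, -6) → sum 10
(5, 0, 12, -6, -9) → sum 2
(0, 12, -6, -9, -2) → sum -5
(12, -6, -9, -2, 9) → sum 4
(-6, -9, -2, 9, 12) → sum 4
(-9, -2, 9, 12, 5) → sum 15
(-2, 9, 12, 5, -2) → sum 22
(9, 12, 5, -2, 12) → sum 36
(12, 5, -2, 12, 2) → sum 29

-4, -9, 10, 10, 2, -5, 4, 4, 15, 22, 36, 29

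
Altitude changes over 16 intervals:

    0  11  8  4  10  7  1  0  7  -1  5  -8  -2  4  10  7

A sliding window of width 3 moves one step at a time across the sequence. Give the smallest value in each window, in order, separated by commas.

0 11 8 → min 0
11 8 4 → min 4
8 4 10 → min 4
4 10 7 → min 4
10 7 1 → min 1
7 1 0 → min 0
1 0 7 → min 0
0 7 -1 → min -1
7 -1 5 → min -1
-1 5 -8 → min -8
5 -8 -2 → min -8
-8 -2 4 → min -8
-2 4 10 → min -2
4 10 7 → min 4

0, 4, 4, 4, 1, 0, 0, -1, -1, -8, -8, -8, -2, 4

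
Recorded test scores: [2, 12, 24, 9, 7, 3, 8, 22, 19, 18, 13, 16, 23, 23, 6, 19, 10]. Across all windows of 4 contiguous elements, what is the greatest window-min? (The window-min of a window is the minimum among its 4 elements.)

[2, 12, 24, 9] → min 2
[12, 24, 9, 7] → min 7
[24, 9, 7, 3] → min 3
[9, 7, 3, 8] → min 3
[7, 3, 8, 22] → min 3
[3, 8, 22, 19] → min 3
[8, 22, 19, 18] → min 8
[22, 19, 18, 13] → min 13
[19, 18, 13, 16] → min 13
[18, 13, 16, 23] → min 13
[13, 16, 23, 23] → min 13
[16, 23, 23, 6] → min 6
[23, 23, 6, 19] → min 6
[23, 6, 19, 10] → min 6
Greatest of these is 13.

13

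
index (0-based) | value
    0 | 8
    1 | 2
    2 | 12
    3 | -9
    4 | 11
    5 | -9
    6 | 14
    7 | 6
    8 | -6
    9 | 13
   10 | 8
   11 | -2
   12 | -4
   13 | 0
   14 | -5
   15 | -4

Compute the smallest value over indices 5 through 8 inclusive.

Elements at indices 5..8: -9, 14, 6, -6
min(-9, 14, 6, -6) = -9

-9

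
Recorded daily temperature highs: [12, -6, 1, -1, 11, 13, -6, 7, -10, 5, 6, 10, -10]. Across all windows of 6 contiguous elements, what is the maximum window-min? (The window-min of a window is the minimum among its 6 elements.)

12 -6 1 -1 11 13 → min -6
-6 1 -1 11 13 -6 → min -6
1 -1 11 13 -6 7 → min -6
-1 11 13 -6 7 -10 → min -10
11 13 -6 7 -10 5 → min -10
13 -6 7 -10 5 6 → min -10
-6 7 -10 5 6 10 → min -10
7 -10 5 6 10 -10 → min -10
Maximum of these is -6.

-6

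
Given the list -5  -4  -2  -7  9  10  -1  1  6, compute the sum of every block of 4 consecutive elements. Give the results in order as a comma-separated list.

-18, -4, 10, 11, 19, 16

(-5, -4, -2, -7) → sum -18
(-4, -2, -7, 9) → sum -4
(-2, -7, 9, 10) → sum 10
(-7, 9, 10, -1) → sum 11
(9, 10, -1, 1) → sum 19
(10, -1, 1, 6) → sum 16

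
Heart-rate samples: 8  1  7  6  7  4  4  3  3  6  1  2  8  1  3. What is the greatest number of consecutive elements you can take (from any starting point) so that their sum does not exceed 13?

Extend to the right; shrink from the left whenever the sum exceeds 13:
→ 8: sum 8, len 1
→ 1: sum 9, len 2
→ 7 (dropped 8): sum 8, len 2
→ 6 (dropped 1): sum 13, len 2
→ 7 (dropped 7): sum 13, len 2
→ 4 (dropped 6): sum 11, len 2
→ 4 (dropped 7): sum 8, len 2
→ 3: sum 11, len 3
→ 3 (dropped 4): sum 10, len 3
→ 6 (dropped 4): sum 12, len 3
→ 1: sum 13, len 4
→ 2 (dropped 3): sum 12, len 4
→ 8 (dropped 3, 6): sum 11, len 3
→ 1: sum 12, len 4
→ 3 (dropped 1, 2): sum 12, len 3
Longest length seen: 4.

4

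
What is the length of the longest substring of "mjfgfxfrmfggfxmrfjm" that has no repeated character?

[m] len 1
[m, j] len 2
[m, j, f] len 3
[m, j, f, g] len 4
[g, f] len 2
[g, f, x] len 3
[x, f] len 2
[x, f, r] len 3
[x, f, r, m] len 4
[r, m, f] len 3
[r, m, f, g] len 4
[g] len 1
[g, f] len 2
[g, f, x] len 3
[g, f, x, m] len 4
[g, f, x, m, r] len 5
[x, m, r, f] len 4
[x, m, r, f, j] len 5
[r, f, j, m] len 4
Longest all-distinct length: 5.

5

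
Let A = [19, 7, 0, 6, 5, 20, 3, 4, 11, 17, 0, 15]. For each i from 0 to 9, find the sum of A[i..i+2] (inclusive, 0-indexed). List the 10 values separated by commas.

19 7 0 → sum 26
7 0 6 → sum 13
0 6 5 → sum 11
6 5 20 → sum 31
5 20 3 → sum 28
20 3 4 → sum 27
3 4 11 → sum 18
4 11 17 → sum 32
11 17 0 → sum 28
17 0 15 → sum 32

26, 13, 11, 31, 28, 27, 18, 32, 28, 32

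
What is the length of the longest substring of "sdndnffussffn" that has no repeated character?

3

add s: [s] len 1
add d: [s, d] len 2
add n: [s, d, n] len 3
add d (repeat d, move left end past it): [n, d] len 2
add n (repeat n, move left end past it): [d, n] len 2
add f: [d, n, f] len 3
add f (repeat f, move left end past it): [f] len 1
add u: [f, u] len 2
add s: [f, u, s] len 3
add s (repeat s, move left end past it): [s] len 1
add f: [s, f] len 2
add f (repeat f, move left end past it): [f] len 1
add n: [f, n] len 2
Longest all-distinct length: 3.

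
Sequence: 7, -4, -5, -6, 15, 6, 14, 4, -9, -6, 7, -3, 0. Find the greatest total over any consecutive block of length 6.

28

Each size-6 window and its sum:
(7, -4, -5, -6, 15, 6) → sum 13
(-4, -5, -6, 15, 6, 14) → sum 20
(-5, -6, 15, 6, 14, 4) → sum 28
(-6, 15, 6, 14, 4, -9) → sum 24
(15, 6, 14, 4, -9, -6) → sum 24
(6, 14, 4, -9, -6, 7) → sum 16
(14, 4, -9, -6, 7, -3) → sum 7
(4, -9, -6, 7, -3, 0) → sum -7
Greatest of these is 28.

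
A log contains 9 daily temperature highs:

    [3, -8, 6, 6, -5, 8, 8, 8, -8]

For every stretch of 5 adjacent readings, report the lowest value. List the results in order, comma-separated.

3 -8 6 6 -5 → min -8
-8 6 6 -5 8 → min -8
6 6 -5 8 8 → min -5
6 -5 8 8 8 → min -5
-5 8 8 8 -8 → min -8

-8, -8, -5, -5, -8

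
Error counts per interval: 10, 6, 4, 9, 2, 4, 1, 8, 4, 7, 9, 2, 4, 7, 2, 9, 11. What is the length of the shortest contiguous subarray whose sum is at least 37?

7

Extend right; whenever the sum reaches 37, record the length and shrink from the left:
add 10: running sum 10 < 37
add 6: running sum 16 < 37
add 4: running sum 20 < 37
add 9: running sum 29 < 37
add 2: running sum 31 < 37
add 4: running sum 35 < 37
add 1: running sum 36 < 37
end 7: [10, 6, 4, 9, 2, 4, 1, 8] sum 44, len 8
end 8: [6, 4, 9, 2, 4, 1, 8, 4] sum 38, len 8
end 9: [4, 9, 2, 4, 1, 8, 4, 7] sum 39, len 8
end 10: [9, 2, 4, 1, 8, 4, 7, 9] sum 44, len 8
end 11: [2, 4, 1, 8, 4, 7, 9, 2] sum 37, len 8
end 12: [4, 1, 8, 4, 7, 9, 2, 4] sum 39, len 8
end 13: [8, 4, 7, 9, 2, 4, 7] sum 41, len 7
end 14: [8, 4, 7, 9, 2, 4, 7, 2] sum 43, len 8
end 15: [7, 9, 2, 4, 7, 2, 9] sum 40, len 7
end 16: [9, 2, 4, 7, 2, 9, 11] sum 44, len 7
Shortest qualifying length: 7.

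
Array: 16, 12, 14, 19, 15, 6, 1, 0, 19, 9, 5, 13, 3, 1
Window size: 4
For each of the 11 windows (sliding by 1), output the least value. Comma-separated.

12, 12, 6, 1, 0, 0, 0, 0, 5, 3, 1

[16, 12, 14, 19] → min 12
[12, 14, 19, 15] → min 12
[14, 19, 15, 6] → min 6
[19, 15, 6, 1] → min 1
[15, 6, 1, 0] → min 0
[6, 1, 0, 19] → min 0
[1, 0, 19, 9] → min 0
[0, 19, 9, 5] → min 0
[19, 9, 5, 13] → min 5
[9, 5, 13, 3] → min 3
[5, 13, 3, 1] → min 1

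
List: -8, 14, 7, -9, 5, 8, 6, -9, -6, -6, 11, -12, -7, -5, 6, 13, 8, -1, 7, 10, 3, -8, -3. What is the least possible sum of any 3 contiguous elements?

(-8, 14, 7) → sum 13
(14, 7, -9) → sum 12
(7, -9, 5) → sum 3
(-9, 5, 8) → sum 4
(5, 8, 6) → sum 19
(8, 6, -9) → sum 5
(6, -9, -6) → sum -9
(-9, -6, -6) → sum -21
(-6, -6, 11) → sum -1
(-6, 11, -12) → sum -7
(11, -12, -7) → sum -8
(-12, -7, -5) → sum -24
(-7, -5, 6) → sum -6
(-5, 6, 13) → sum 14
(6, 13, 8) → sum 27
(13, 8, -1) → sum 20
(8, -1, 7) → sum 14
(-1, 7, 10) → sum 16
(7, 10, 3) → sum 20
(10, 3, -8) → sum 5
(3, -8, -3) → sum -8
Least of these is -24.

-24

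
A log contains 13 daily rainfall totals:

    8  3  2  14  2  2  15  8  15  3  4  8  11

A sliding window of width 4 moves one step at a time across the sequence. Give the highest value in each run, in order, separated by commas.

[8, 3, 2, 14] → max 14
[3, 2, 14, 2] → max 14
[2, 14, 2, 2] → max 14
[14, 2, 2, 15] → max 15
[2, 2, 15, 8] → max 15
[2, 15, 8, 15] → max 15
[15, 8, 15, 3] → max 15
[8, 15, 3, 4] → max 15
[15, 3, 4, 8] → max 15
[3, 4, 8, 11] → max 11

14, 14, 14, 15, 15, 15, 15, 15, 15, 11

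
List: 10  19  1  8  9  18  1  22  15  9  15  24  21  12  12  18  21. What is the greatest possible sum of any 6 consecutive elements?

Window sums for each of the 12 positions:
10 19 1 8 9 18 → sum 65
19 1 8 9 18 1 → sum 56
1 8 9 18 1 22 → sum 59
8 9 18 1 22 15 → sum 73
9 18 1 22 15 9 → sum 74
18 1 22 15 9 15 → sum 80
1 22 15 9 15 24 → sum 86
22 15 9 15 24 21 → sum 106
15 9 15 24 21 12 → sum 96
9 15 24 21 12 12 → sum 93
15 24 21 12 12 18 → sum 102
24 21 12 12 18 21 → sum 108
Greatest of these is 108.

108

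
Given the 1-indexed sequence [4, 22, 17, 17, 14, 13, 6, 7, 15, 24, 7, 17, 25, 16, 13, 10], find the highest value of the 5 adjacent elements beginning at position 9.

Elements at indices 9..13: 15, 24, 7, 17, 25
max(15, 24, 7, 17, 25) = 25

25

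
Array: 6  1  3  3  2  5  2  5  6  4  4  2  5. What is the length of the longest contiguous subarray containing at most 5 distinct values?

add 6: window [6] (1 distinct), len 1
add 1: window [6, 1] (2 distinct), len 2
add 3: window [6, 1, 3] (3 distinct), len 3
add 3: window [6, 1, 3, 3] (3 distinct), len 4
add 2: window [6, 1, 3, 3, 2] (4 distinct), len 5
add 5: window [6, 1, 3, 3, 2, 5] (5 distinct), len 6
add 2: window [6, 1, 3, 3, 2, 5, 2] (5 distinct), len 7
add 5: window [6, 1, 3, 3, 2, 5, 2, 5] (5 distinct), len 8
add 6: window [6, 1, 3, 3, 2, 5, 2, 5, 6] (5 distinct), len 9
add 4: window [3, 3, 2, 5, 2, 5, 6, 4] (5 distinct), len 8
add 4: window [3, 3, 2, 5, 2, 5, 6, 4, 4] (5 distinct), len 9
add 2: window [3, 3, 2, 5, 2, 5, 6, 4, 4, 2] (5 distinct), len 10
add 5: window [3, 3, 2, 5, 2, 5, 6, 4, 4, 2, 5] (5 distinct), len 11
Longest length with ≤5 distinct: 11.

11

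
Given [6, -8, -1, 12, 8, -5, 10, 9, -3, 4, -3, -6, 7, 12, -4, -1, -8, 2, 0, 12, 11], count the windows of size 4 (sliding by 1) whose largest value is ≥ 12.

10

(6, -8, -1, 12) → max 12  ≥ 12 ✓
(-8, -1, 12, 8) → max 12  ≥ 12 ✓
(-1, 12, 8, -5) → max 12  ≥ 12 ✓
(12, 8, -5, 10) → max 12  ≥ 12 ✓
(8, -5, 10, 9) → max 10
(-5, 10, 9, -3) → max 10
(10, 9, -3, 4) → max 10
(9, -3, 4, -3) → max 9
(-3, 4, -3, -6) → max 4
(4, -3, -6, 7) → max 7
(-3, -6, 7, 12) → max 12  ≥ 12 ✓
(-6, 7, 12, -4) → max 12  ≥ 12 ✓
(7, 12, -4, -1) → max 12  ≥ 12 ✓
(12, -4, -1, -8) → max 12  ≥ 12 ✓
(-4, -1, -8, 2) → max 2
(-1, -8, 2, 0) → max 2
(-8, 2, 0, 12) → max 12  ≥ 12 ✓
(2, 0, 12, 11) → max 12  ≥ 12 ✓
10 windows satisfy the condition.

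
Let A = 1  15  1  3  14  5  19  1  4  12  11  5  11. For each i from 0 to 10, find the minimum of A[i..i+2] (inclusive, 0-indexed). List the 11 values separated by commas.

1, 1, 1, 3, 5, 1, 1, 1, 4, 5, 5

[1, 15, 1] → min 1
[15, 1, 3] → min 1
[1, 3, 14] → min 1
[3, 14, 5] → min 3
[14, 5, 19] → min 5
[5, 19, 1] → min 1
[19, 1, 4] → min 1
[1, 4, 12] → min 1
[4, 12, 11] → min 4
[12, 11, 5] → min 5
[11, 5, 11] → min 5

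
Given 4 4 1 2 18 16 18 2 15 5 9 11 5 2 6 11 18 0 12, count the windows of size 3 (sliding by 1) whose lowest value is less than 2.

5

4 4 1 → min 1  < 2 ✓
4 1 2 → min 1  < 2 ✓
1 2 18 → min 1  < 2 ✓
2 18 16 → min 2
18 16 18 → min 16
16 18 2 → min 2
18 2 15 → min 2
2 15 5 → min 2
15 5 9 → min 5
5 9 11 → min 5
9 11 5 → min 5
11 5 2 → min 2
5 2 6 → min 2
2 6 11 → min 2
6 11 18 → min 6
11 18 0 → min 0  < 2 ✓
18 0 12 → min 0  < 2 ✓
5 windows satisfy the condition.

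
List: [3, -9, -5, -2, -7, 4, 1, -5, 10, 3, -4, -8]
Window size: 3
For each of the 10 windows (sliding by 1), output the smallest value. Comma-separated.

-9, -9, -7, -7, -7, -5, -5, -5, -4, -8

3 -9 -5 → min -9
-9 -5 -2 → min -9
-5 -2 -7 → min -7
-2 -7 4 → min -7
-7 4 1 → min -7
4 1 -5 → min -5
1 -5 10 → min -5
-5 10 3 → min -5
10 3 -4 → min -4
3 -4 -8 → min -8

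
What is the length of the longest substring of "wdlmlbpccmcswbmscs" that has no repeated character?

5

add w: [w] len 1
add d: [w, d] len 2
add l: [w, d, l] len 3
add m: [w, d, l, m] len 4
add l (repeat l, move left end past it): [m, l] len 2
add b: [m, l, b] len 3
add p: [m, l, b, p] len 4
add c: [m, l, b, p, c] len 5
add c (repeat c, move left end past it): [c] len 1
add m: [c, m] len 2
add c (repeat c, move left end past it): [m, c] len 2
add s: [m, c, s] len 3
add w: [m, c, s, w] len 4
add b: [m, c, s, w, b] len 5
add m (repeat m, move left end past it): [c, s, w, b, m] len 5
add s (repeat s, move left end past it): [w, b, m, s] len 4
add c: [w, b, m, s, c] len 5
add s (repeat s, move left end past it): [c, s] len 2
Longest all-distinct length: 5.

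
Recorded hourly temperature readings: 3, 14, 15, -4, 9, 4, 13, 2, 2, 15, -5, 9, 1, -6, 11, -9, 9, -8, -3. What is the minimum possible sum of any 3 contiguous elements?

Window sums for each of the 17 positions:
[3, 14, 15] → sum 32
[14, 15, -4] → sum 25
[15, -4, 9] → sum 20
[-4, 9, 4] → sum 9
[9, 4, 13] → sum 26
[4, 13, 2] → sum 19
[13, 2, 2] → sum 17
[2, 2, 15] → sum 19
[2, 15, -5] → sum 12
[15, -5, 9] → sum 19
[-5, 9, 1] → sum 5
[9, 1, -6] → sum 4
[1, -6, 11] → sum 6
[-6, 11, -9] → sum -4
[11, -9, 9] → sum 11
[-9, 9, -8] → sum -8
[9, -8, -3] → sum -2
Minimum of these is -8.

-8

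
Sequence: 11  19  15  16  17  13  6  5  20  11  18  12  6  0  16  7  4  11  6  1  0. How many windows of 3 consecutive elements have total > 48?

[11, 19, 15] → sum 45
[19, 15, 16] → sum 50  > 48 ✓
[15, 16, 17] → sum 48
[16, 17, 13] → sum 46
[17, 13, 6] → sum 36
[13, 6, 5] → sum 24
[6, 5, 20] → sum 31
[5, 20, 11] → sum 36
[20, 11, 18] → sum 49  > 48 ✓
[11, 18, 12] → sum 41
[18, 12, 6] → sum 36
[12, 6, 0] → sum 18
[6, 0, 16] → sum 22
[0, 16, 7] → sum 23
[16, 7, 4] → sum 27
[7, 4, 11] → sum 22
[4, 11, 6] → sum 21
[11, 6, 1] → sum 18
[6, 1, 0] → sum 7
2 windows satisfy the condition.

2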